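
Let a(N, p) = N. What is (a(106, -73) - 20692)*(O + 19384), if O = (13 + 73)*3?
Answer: -404350212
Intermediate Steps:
O = 258 (O = 86*3 = 258)
(a(106, -73) - 20692)*(O + 19384) = (106 - 20692)*(258 + 19384) = -20586*19642 = -404350212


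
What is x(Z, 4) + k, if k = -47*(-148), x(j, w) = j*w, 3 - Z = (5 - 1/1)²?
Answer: 6904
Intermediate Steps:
Z = -13 (Z = 3 - (5 - 1/1)² = 3 - (5 - 1*1)² = 3 - (5 - 1)² = 3 - 1*4² = 3 - 1*16 = 3 - 16 = -13)
k = 6956
x(Z, 4) + k = -13*4 + 6956 = -52 + 6956 = 6904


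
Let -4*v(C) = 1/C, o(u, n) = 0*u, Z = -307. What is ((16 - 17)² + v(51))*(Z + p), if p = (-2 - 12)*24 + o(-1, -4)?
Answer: -130529/204 ≈ -639.85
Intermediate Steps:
o(u, n) = 0
p = -336 (p = (-2 - 12)*24 + 0 = -14*24 + 0 = -336 + 0 = -336)
v(C) = -1/(4*C)
((16 - 17)² + v(51))*(Z + p) = ((16 - 17)² - ¼/51)*(-307 - 336) = ((-1)² - ¼*1/51)*(-643) = (1 - 1/204)*(-643) = (203/204)*(-643) = -130529/204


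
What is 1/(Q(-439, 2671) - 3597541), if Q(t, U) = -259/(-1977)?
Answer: -1977/7112338298 ≈ -2.7797e-7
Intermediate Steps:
Q(t, U) = 259/1977 (Q(t, U) = -259*(-1/1977) = 259/1977)
1/(Q(-439, 2671) - 3597541) = 1/(259/1977 - 3597541) = 1/(-7112338298/1977) = -1977/7112338298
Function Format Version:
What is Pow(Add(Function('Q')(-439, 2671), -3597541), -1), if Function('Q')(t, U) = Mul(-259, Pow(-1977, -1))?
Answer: Rational(-1977, 7112338298) ≈ -2.7797e-7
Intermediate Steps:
Function('Q')(t, U) = Rational(259, 1977) (Function('Q')(t, U) = Mul(-259, Rational(-1, 1977)) = Rational(259, 1977))
Pow(Add(Function('Q')(-439, 2671), -3597541), -1) = Pow(Add(Rational(259, 1977), -3597541), -1) = Pow(Rational(-7112338298, 1977), -1) = Rational(-1977, 7112338298)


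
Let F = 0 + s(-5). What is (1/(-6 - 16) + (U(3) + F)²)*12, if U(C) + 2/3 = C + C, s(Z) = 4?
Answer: 34478/33 ≈ 1044.8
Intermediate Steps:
F = 4 (F = 0 + 4 = 4)
U(C) = -⅔ + 2*C (U(C) = -⅔ + (C + C) = -⅔ + 2*C)
(1/(-6 - 16) + (U(3) + F)²)*12 = (1/(-6 - 16) + ((-⅔ + 2*3) + 4)²)*12 = (1/(-22) + ((-⅔ + 6) + 4)²)*12 = (-1/22 + (16/3 + 4)²)*12 = (-1/22 + (28/3)²)*12 = (-1/22 + 784/9)*12 = (17239/198)*12 = 34478/33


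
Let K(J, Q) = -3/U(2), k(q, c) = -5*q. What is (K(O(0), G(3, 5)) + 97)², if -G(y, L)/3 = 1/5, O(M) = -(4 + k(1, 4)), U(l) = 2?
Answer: 36481/4 ≈ 9120.3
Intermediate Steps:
O(M) = 1 (O(M) = -(4 - 5*1) = -(4 - 5) = -1*(-1) = 1)
G(y, L) = -⅗ (G(y, L) = -3/5 = -3*⅕ = -⅗)
K(J, Q) = -3/2
(K(O(0), G(3, 5)) + 97)² = (-3/2 + 97)² = (191/2)² = 36481/4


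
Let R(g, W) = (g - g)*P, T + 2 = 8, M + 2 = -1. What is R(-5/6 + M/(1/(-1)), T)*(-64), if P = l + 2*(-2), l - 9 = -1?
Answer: 0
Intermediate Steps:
l = 8 (l = 9 - 1 = 8)
M = -3 (M = -2 - 1 = -3)
T = 6 (T = -2 + 8 = 6)
P = 4 (P = 8 + 2*(-2) = 8 - 4 = 4)
R(g, W) = 0 (R(g, W) = (g - g)*4 = 0*4 = 0)
R(-5/6 + M/(1/(-1)), T)*(-64) = 0*(-64) = 0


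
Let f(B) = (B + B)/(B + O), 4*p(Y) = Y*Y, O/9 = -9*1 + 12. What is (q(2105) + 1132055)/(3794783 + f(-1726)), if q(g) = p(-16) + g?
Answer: 148234352/495949213 ≈ 0.29889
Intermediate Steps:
O = 27 (O = 9*(-9*1 + 12) = 9*(-9 + 12) = 9*3 = 27)
p(Y) = Y²/4 (p(Y) = (Y*Y)/4 = Y²/4)
q(g) = 64 + g (q(g) = (¼)*(-16)² + g = (¼)*256 + g = 64 + g)
f(B) = 2*B/(27 + B) (f(B) = (B + B)/(B + 27) = (2*B)/(27 + B) = 2*B/(27 + B))
(q(2105) + 1132055)/(3794783 + f(-1726)) = ((64 + 2105) + 1132055)/(3794783 + 2*(-1726)/(27 - 1726)) = (2169 + 1132055)/(3794783 + 2*(-1726)/(-1699)) = 1134224/(3794783 + 2*(-1726)*(-1/1699)) = 1134224/(3794783 + 3452/1699) = 1134224/(6447339769/1699) = 1134224*(1699/6447339769) = 148234352/495949213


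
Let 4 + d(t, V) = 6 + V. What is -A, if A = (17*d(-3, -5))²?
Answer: -2601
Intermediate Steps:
d(t, V) = 2 + V (d(t, V) = -4 + (6 + V) = 2 + V)
A = 2601 (A = (17*(2 - 5))² = (17*(-3))² = (-51)² = 2601)
-A = -1*2601 = -2601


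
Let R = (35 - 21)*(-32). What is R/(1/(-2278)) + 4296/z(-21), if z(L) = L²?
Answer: 150021400/147 ≈ 1.0206e+6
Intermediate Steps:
R = -448 (R = 14*(-32) = -448)
R/(1/(-2278)) + 4296/z(-21) = -448/(1/(-2278)) + 4296/((-21)²) = -448/(-1/2278) + 4296/441 = -448*(-2278) + 4296*(1/441) = 1020544 + 1432/147 = 150021400/147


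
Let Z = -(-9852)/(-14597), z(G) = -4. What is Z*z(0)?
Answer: 39408/14597 ≈ 2.6997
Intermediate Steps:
Z = -9852/14597 (Z = -(-9852)*(-1)/14597 = -1*9852/14597 = -9852/14597 ≈ -0.67493)
Z*z(0) = -9852/14597*(-4) = 39408/14597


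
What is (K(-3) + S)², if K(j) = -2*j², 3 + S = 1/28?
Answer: 344569/784 ≈ 439.50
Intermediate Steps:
S = -83/28 (S = -3 + 1/28 = -83/28 ≈ -2.9643)
(K(-3) + S)² = (-2*(-3)² - 83/28)² = (-2*9 - 83/28)² = (-18 - 83/28)² = (-587/28)² = 344569/784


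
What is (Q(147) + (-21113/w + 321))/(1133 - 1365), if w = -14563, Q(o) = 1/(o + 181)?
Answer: -1540248771/1108186048 ≈ -1.3899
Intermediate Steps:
Q(o) = 1/(181 + o)
(Q(147) + (-21113/w + 321))/(1133 - 1365) = (1/(181 + 147) + (-21113/(-14563) + 321))/(1133 - 1365) = (1/328 + (-21113*(-1/14563) + 321))/(-232) = (1/328 + (21113/14563 + 321))*(-1/232) = (1/328 + 4695836/14563)*(-1/232) = (1540248771/4776664)*(-1/232) = -1540248771/1108186048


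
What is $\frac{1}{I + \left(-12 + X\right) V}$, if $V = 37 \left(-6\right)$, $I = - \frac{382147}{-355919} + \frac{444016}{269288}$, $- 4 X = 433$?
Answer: $\frac{23961178918}{639720887138479} \approx 3.7456 \cdot 10^{-5}$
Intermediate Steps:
$X = - \frac{433}{4}$ ($X = \left(- \frac{1}{4}\right) 433 = - \frac{433}{4} \approx -108.25$)
$I = \frac{32617666505}{11980589459}$ ($I = \left(-382147\right) \left(- \frac{1}{355919}\right) + 444016 \cdot \frac{1}{269288} = \frac{382147}{355919} + \frac{55502}{33661} = \frac{32617666505}{11980589459} \approx 2.7225$)
$V = -222$
$\frac{1}{I + \left(-12 + X\right) V} = \frac{1}{\frac{32617666505}{11980589459} + \left(-12 - \frac{433}{4}\right) \left(-222\right)} = \frac{1}{\frac{32617666505}{11980589459} - - \frac{53391}{2}} = \frac{1}{\frac{32617666505}{11980589459} + \frac{53391}{2}} = \frac{1}{\frac{639720887138479}{23961178918}} = \frac{23961178918}{639720887138479}$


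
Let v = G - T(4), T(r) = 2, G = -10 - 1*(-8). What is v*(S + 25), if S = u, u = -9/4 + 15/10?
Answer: -97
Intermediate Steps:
G = -2 (G = -10 + 8 = -2)
u = -¾ (u = -9*¼ + 15*(⅒) = -9/4 + 3/2 = -¾ ≈ -0.75000)
v = -4 (v = -2 - 1*2 = -2 - 2 = -4)
S = -¾ ≈ -0.75000
v*(S + 25) = -4*(-¾ + 25) = -4*97/4 = -97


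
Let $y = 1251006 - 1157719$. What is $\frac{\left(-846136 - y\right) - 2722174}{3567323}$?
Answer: $- \frac{3661597}{3567323} \approx -1.0264$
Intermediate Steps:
$y = 93287$ ($y = 1251006 - 1157719 = 93287$)
$\frac{\left(-846136 - y\right) - 2722174}{3567323} = \frac{\left(-846136 - 93287\right) - 2722174}{3567323} = \left(\left(-846136 - 93287\right) - 2722174\right) \frac{1}{3567323} = \left(-939423 - 2722174\right) \frac{1}{3567323} = \left(-3661597\right) \frac{1}{3567323} = - \frac{3661597}{3567323}$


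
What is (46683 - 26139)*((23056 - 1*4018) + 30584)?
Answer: 1019434368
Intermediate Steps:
(46683 - 26139)*((23056 - 1*4018) + 30584) = 20544*((23056 - 4018) + 30584) = 20544*(19038 + 30584) = 20544*49622 = 1019434368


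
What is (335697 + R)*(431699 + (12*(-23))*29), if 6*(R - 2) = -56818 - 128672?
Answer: 129135456880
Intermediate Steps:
R = -30913 (R = 2 + (-56818 - 128672)/6 = 2 + (⅙)*(-185490) = 2 - 30915 = -30913)
(335697 + R)*(431699 + (12*(-23))*29) = (335697 - 30913)*(431699 + (12*(-23))*29) = 304784*(431699 - 276*29) = 304784*(431699 - 8004) = 304784*423695 = 129135456880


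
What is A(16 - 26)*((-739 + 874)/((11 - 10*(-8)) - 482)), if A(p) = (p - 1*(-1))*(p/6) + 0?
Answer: -2025/391 ≈ -5.1790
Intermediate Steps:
A(p) = p*(1 + p)/6 (A(p) = (p + 1)*(p*(1/6)) + 0 = (1 + p)*(p/6) + 0 = p*(1 + p)/6 + 0 = p*(1 + p)/6)
A(16 - 26)*((-739 + 874)/((11 - 10*(-8)) - 482)) = ((16 - 26)*(1 + (16 - 26))/6)*((-739 + 874)/((11 - 10*(-8)) - 482)) = ((1/6)*(-10)*(1 - 10))*(135/((11 + 80) - 482)) = ((1/6)*(-10)*(-9))*(135/(91 - 482)) = 15*(135/(-391)) = 15*(135*(-1/391)) = 15*(-135/391) = -2025/391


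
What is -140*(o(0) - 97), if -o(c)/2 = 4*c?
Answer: 13580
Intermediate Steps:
o(c) = -8*c
-140*(o(0) - 97) = -140*(-8*0 - 97) = -140*(0 - 97) = -140*(-97) = 13580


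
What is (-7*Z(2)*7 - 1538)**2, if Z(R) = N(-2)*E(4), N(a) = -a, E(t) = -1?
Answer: 2073600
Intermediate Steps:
Z(R) = -2 (Z(R) = -1*(-2)*(-1) = 2*(-1) = -2)
(-7*Z(2)*7 - 1538)**2 = (-7*(-2)*7 - 1538)**2 = (14*7 - 1538)**2 = (98 - 1538)**2 = (-1440)**2 = 2073600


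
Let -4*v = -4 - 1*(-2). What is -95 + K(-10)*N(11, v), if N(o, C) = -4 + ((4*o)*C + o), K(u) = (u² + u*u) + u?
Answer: 5415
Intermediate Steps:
K(u) = u + 2*u² (K(u) = (u² + u²) + u = 2*u² + u = u + 2*u²)
v = ½ (v = -(-4 - 1*(-2))/4 = -(-4 + 2)/4 = -¼*(-2) = ½ ≈ 0.50000)
N(o, C) = -4 + o + 4*C*o (N(o, C) = -4 + (4*C*o + o) = -4 + (o + 4*C*o) = -4 + o + 4*C*o)
-95 + K(-10)*N(11, v) = -95 + (-10*(1 + 2*(-10)))*(-4 + 11 + 4*(½)*11) = -95 + (-10*(1 - 20))*(-4 + 11 + 22) = -95 - 10*(-19)*29 = -95 + 190*29 = -95 + 5510 = 5415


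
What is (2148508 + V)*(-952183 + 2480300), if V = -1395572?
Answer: 1150574301512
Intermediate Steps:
(2148508 + V)*(-952183 + 2480300) = (2148508 - 1395572)*(-952183 + 2480300) = 752936*1528117 = 1150574301512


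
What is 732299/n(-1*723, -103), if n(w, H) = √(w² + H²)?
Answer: 732299*√533338/533338 ≈ 1002.7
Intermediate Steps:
n(w, H) = √(H² + w²)
732299/n(-1*723, -103) = 732299/(√((-103)² + (-1*723)²)) = 732299/(√(10609 + (-723)²)) = 732299/(√(10609 + 522729)) = 732299/(√533338) = 732299*(√533338/533338) = 732299*√533338/533338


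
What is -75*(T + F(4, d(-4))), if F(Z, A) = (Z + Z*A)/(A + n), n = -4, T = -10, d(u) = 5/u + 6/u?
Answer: 6050/9 ≈ 672.22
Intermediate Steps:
d(u) = 11/u
F(Z, A) = (Z + A*Z)/(-4 + A) (F(Z, A) = (Z + Z*A)/(A - 4) = (Z + A*Z)/(-4 + A))
-75*(T + F(4, d(-4))) = -75*(-10 + 4*(1 + 11/(-4))/(-4 + 11/(-4))) = -75*(-10 + 4*(1 + 11*(-¼))/(-4 + 11*(-¼))) = -75*(-10 + 4*(1 - 11/4)/(-4 - 11/4)) = -75*(-10 + 4*(-7/4)/(-27/4)) = -75*(-10 + 4*(-4/27)*(-7/4)) = -75*(-10 + 28/27) = -75*(-242/27) = 6050/9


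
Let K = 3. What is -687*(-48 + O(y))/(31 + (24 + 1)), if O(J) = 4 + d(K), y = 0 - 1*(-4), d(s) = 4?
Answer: 3435/7 ≈ 490.71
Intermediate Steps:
y = 4 (y = 0 + 4 = 4)
O(J) = 8 (O(J) = 4 + 4 = 8)
-687*(-48 + O(y))/(31 + (24 + 1)) = -687*(-48 + 8)/(31 + (24 + 1)) = -(-27480)/(31 + 25) = -(-27480)/56 = -687*(-5/7) = 3435/7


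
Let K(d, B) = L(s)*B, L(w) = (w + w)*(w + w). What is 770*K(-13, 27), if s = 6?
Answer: 2993760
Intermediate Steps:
L(w) = 4*w**2 (L(w) = (2*w)*(2*w) = 4*w**2)
K(d, B) = 144*B (K(d, B) = (4*6**2)*B = (4*36)*B = 144*B)
770*K(-13, 27) = 770*(144*27) = 770*3888 = 2993760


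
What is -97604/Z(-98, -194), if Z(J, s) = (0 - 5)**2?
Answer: -97604/25 ≈ -3904.2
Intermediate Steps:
Z(J, s) = 25 (Z(J, s) = (-5)**2 = 25)
-97604/Z(-98, -194) = -97604/25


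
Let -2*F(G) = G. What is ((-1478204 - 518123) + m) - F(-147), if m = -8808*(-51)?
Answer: -3094385/2 ≈ -1.5472e+6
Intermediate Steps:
F(G) = -G/2
m = 449208
((-1478204 - 518123) + m) - F(-147) = ((-1478204 - 518123) + 449208) - (-1)*(-147)/2 = (-1996327 + 449208) - 1*147/2 = -1547119 - 147/2 = -3094385/2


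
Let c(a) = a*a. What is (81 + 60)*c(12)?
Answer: 20304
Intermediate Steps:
c(a) = a²
(81 + 60)*c(12) = (81 + 60)*12² = 141*144 = 20304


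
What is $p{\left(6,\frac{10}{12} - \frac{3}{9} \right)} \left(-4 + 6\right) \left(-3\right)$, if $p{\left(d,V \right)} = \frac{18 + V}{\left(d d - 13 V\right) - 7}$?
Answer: $- \frac{74}{15} \approx -4.9333$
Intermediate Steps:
$p{\left(d,V \right)} = \frac{18 + V}{-7 + d^{2} - 13 V}$ ($p{\left(d,V \right)} = \frac{18 + V}{\left(d^{2} - 13 V\right) - 7} = \frac{18 + V}{-7 + d^{2} - 13 V}$)
$p{\left(6,\frac{10}{12} - \frac{3}{9} \right)} \left(-4 + 6\right) \left(-3\right) = \frac{18 + \left(\frac{10}{12} - \frac{3}{9}\right)}{-7 + 6^{2} - 13 \left(\frac{10}{12} - \frac{3}{9}\right)} \left(-4 + 6\right) \left(-3\right) = \frac{18 + \left(10 \cdot \frac{1}{12} - \frac{1}{3}\right)}{-7 + 36 - 13 \left(10 \cdot \frac{1}{12} - \frac{1}{3}\right)} 2 \left(-3\right) = \frac{18 + \left(\frac{5}{6} - \frac{1}{3}\right)}{-7 + 36 - 13 \left(\frac{5}{6} - \frac{1}{3}\right)} \left(-6\right) = \frac{18 + \frac{1}{2}}{-7 + 36 - \frac{13}{2}} \left(-6\right) = \frac{1}{-7 + 36 - \frac{13}{2}} \cdot \frac{37}{2} \left(-6\right) = \frac{1}{\frac{45}{2}} \cdot \frac{37}{2} \left(-6\right) = \frac{2}{45} \cdot \frac{37}{2} \left(-6\right) = \frac{37}{45} \left(-6\right) = - \frac{74}{15}$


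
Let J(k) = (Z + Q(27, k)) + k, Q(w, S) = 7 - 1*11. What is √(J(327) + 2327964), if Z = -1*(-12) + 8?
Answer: √2328307 ≈ 1525.9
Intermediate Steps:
Q(w, S) = -4 (Q(w, S) = 7 - 11 = -4)
Z = 20 (Z = 12 + 8 = 20)
J(k) = 16 + k (J(k) = (20 - 4) + k = 16 + k)
√(J(327) + 2327964) = √((16 + 327) + 2327964) = √(343 + 2327964) = √2328307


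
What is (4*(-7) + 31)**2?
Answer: 9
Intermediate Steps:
(4*(-7) + 31)**2 = (-28 + 31)**2 = 3**2 = 9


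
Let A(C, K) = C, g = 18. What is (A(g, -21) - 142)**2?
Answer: 15376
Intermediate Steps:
(A(g, -21) - 142)**2 = (18 - 142)**2 = (-124)**2 = 15376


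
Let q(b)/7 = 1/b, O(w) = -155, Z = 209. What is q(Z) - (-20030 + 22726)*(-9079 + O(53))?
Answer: 5203026583/209 ≈ 2.4895e+7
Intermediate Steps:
q(b) = 7/b
q(Z) - (-20030 + 22726)*(-9079 + O(53)) = 7/209 - (-20030 + 22726)*(-9079 - 155) = 7*(1/209) - 2696*(-9234) = 7/209 - 1*(-24894864) = 7/209 + 24894864 = 5203026583/209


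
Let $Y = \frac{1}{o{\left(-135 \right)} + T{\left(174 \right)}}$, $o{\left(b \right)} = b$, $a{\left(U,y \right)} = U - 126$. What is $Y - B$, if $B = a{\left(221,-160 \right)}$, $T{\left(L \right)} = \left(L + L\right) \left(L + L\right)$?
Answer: $- \frac{11492054}{120969} \approx -95.0$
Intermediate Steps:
$a{\left(U,y \right)} = -126 + U$
$T{\left(L \right)} = 4 L^{2}$ ($T{\left(L \right)} = 2 L 2 L = 4 L^{2}$)
$Y = \frac{1}{120969}$ ($Y = \frac{1}{-135 + 4 \cdot 174^{2}} = \frac{1}{-135 + 4 \cdot 30276} = \frac{1}{-135 + 121104} = \frac{1}{120969} \approx 8.2666 \cdot 10^{-6}$)
$B = 95$ ($B = -126 + 221 = 95$)
$Y - B = \frac{1}{120969} - 95 = - \frac{11492054}{120969}$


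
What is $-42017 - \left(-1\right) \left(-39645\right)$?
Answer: $-81662$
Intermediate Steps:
$-42017 - \left(-1\right) \left(-39645\right) = -42017 - 39645 = -81662$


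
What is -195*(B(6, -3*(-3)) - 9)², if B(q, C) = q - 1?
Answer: -3120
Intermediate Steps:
B(q, C) = -1 + q
-195*(B(6, -3*(-3)) - 9)² = -195*((-1 + 6) - 9)² = -195*(5 - 9)² = -195*(-4)² = -195*16 = -3120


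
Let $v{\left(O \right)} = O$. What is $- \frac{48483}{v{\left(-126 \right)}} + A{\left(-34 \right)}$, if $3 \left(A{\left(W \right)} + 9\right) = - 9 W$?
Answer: $\frac{6689}{14} \approx 477.79$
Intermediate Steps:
$A{\left(W \right)} = -9 - 3 W$ ($A{\left(W \right)} = -9 + \frac{\left(-9\right) W}{3} = -9 - 3 W$)
$- \frac{48483}{v{\left(-126 \right)}} + A{\left(-34 \right)} = - \frac{48483}{-126} - -93 = \left(-48483\right) \left(- \frac{1}{126}\right) + \left(-9 + 102\right) = \frac{5387}{14} + 93 = \frac{6689}{14}$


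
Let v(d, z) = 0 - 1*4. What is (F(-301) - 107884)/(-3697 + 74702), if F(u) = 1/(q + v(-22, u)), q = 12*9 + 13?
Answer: -12622427/8307585 ≈ -1.5194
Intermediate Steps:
v(d, z) = -4 (v(d, z) = 0 - 4 = -4)
q = 121 (q = 108 + 13 = 121)
F(u) = 1/117 (F(u) = 1/(121 - 4) = 1/117)
(F(-301) - 107884)/(-3697 + 74702) = (1/117 - 107884)/(-3697 + 74702) = -12622427/117/71005 = -12622427/117*1/71005 = -12622427/8307585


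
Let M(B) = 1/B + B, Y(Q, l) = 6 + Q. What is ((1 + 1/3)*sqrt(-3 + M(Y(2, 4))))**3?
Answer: 82*sqrt(82)/27 ≈ 27.502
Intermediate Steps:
M(B) = B + 1/B
((1 + 1/3)*sqrt(-3 + M(Y(2, 4))))**3 = ((1 + 1/3)*sqrt(-3 + ((6 + 2) + 1/(6 + 2))))**3 = ((1 + 1/3)*sqrt(-3 + (8 + 1/8)))**3 = (4*sqrt(-3 + (8 + 1/8))/3)**3 = (4*sqrt(-3 + 65/8)/3)**3 = (4*sqrt(41/8)/3)**3 = (4*(sqrt(82)/4)/3)**3 = (sqrt(82)/3)**3 = 82*sqrt(82)/27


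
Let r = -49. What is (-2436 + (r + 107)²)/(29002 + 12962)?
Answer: 232/10491 ≈ 0.022114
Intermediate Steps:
(-2436 + (r + 107)²)/(29002 + 12962) = (-2436 + (-49 + 107)²)/(29002 + 12962) = (-2436 + 58²)/41964 = (-2436 + 3364)*(1/41964) = 928*(1/41964) = 232/10491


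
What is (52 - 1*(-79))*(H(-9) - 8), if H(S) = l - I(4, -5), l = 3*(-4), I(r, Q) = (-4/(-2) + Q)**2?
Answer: -3799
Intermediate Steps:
I(r, Q) = (2 + Q)**2 (I(r, Q) = (-4*(-1/2) + Q)**2 = (2 + Q)**2)
l = -12
H(S) = -21 (H(S) = -12 - (2 - 5)**2 = -12 - 1*(-3)**2 = -12 - 1*9 = -12 - 9 = -21)
(52 - 1*(-79))*(H(-9) - 8) = (52 - 1*(-79))*(-21 - 8) = (52 + 79)*(-29) = 131*(-29) = -3799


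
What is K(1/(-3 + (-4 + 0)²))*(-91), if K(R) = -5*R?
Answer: 35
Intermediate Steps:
K(1/(-3 + (-4 + 0)²))*(-91) = -5/(-3 + (-4 + 0)²)*(-91) = -5/(-3 + (-4)²)*(-91) = -5/(-3 + 16)*(-91) = -5/13*(-91) = 35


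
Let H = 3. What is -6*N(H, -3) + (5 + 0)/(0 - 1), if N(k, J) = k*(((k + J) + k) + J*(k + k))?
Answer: 265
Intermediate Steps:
N(k, J) = k*(J + 2*k + 2*J*k) (N(k, J) = k*(((J + k) + k) + J*(2*k)) = k*((J + 2*k) + 2*J*k) = k*(J + 2*k + 2*J*k))
-6*N(H, -3) + (5 + 0)/(0 - 1) = -18*(-3 + 2*3 + 2*(-3)*3) + (5 + 0)/(0 - 1) = -18*(-3 + 6 - 18) + 5/(-1) = -18*(-15) + 5*(-1) = -6*(-45) - 5 = 270 - 5 = 265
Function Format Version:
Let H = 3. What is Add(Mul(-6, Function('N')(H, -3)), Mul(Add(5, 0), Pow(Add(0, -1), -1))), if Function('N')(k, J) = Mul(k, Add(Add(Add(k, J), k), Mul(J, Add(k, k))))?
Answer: 265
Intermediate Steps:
Function('N')(k, J) = Mul(k, Add(J, Mul(2, k), Mul(2, J, k))) (Function('N')(k, J) = Mul(k, Add(Add(Add(J, k), k), Mul(J, Mul(2, k)))) = Mul(k, Add(Add(J, Mul(2, k)), Mul(2, J, k))) = Mul(k, Add(J, Mul(2, k), Mul(2, J, k))))
Add(Mul(-6, Function('N')(H, -3)), Mul(Add(5, 0), Pow(Add(0, -1), -1))) = Add(Mul(-6, Mul(3, Add(-3, Mul(2, 3), Mul(2, -3, 3)))), Mul(Add(5, 0), Pow(Add(0, -1), -1))) = Add(Mul(-6, Mul(3, Add(-3, 6, -18))), Mul(5, Pow(-1, -1))) = Add(Mul(-6, Mul(3, -15)), Mul(5, -1)) = Add(Mul(-6, -45), -5) = Add(270, -5) = 265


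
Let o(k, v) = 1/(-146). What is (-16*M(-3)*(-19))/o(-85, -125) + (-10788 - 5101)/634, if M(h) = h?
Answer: 84402479/634 ≈ 1.3313e+5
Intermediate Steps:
o(k, v) = -1/146
(-16*M(-3)*(-19))/o(-85, -125) + (-10788 - 5101)/634 = (-(-48)*(-19))/(-1/146) + (-10788 - 5101)/634 = (-16*(-3)*(-19))*(-146) - 15889*1/634 = (48*(-19))*(-146) - 15889/634 = -912*(-146) - 15889/634 = 133152 - 15889/634 = 84402479/634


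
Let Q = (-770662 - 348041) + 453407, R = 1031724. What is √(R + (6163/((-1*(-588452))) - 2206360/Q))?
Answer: 3*√17158304812419213366489337/12234211306 ≈ 1015.7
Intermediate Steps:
Q = -665296 (Q = -1118703 + 453407 = -665296)
√(R + (6163/((-1*(-588452))) - 2206360/Q)) = √(1031724 + (6163/((-1*(-588452))) - 2206360/(-665296))) = √(1031724 + (6163/588452 - 2206360*(-1/665296))) = √(1031724 + (6163*(1/588452) + 275795/83162)) = √(1031724 + (6163/588452 + 275795/83162)) = √(1031724 + 81402323373/24468422612) = √(25244740253266461/24468422612) = 3*√17158304812419213366489337/12234211306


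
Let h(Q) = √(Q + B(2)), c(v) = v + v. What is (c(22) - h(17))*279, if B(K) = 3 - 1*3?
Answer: 12276 - 279*√17 ≈ 11126.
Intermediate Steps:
B(K) = 0 (B(K) = 3 - 3 = 0)
c(v) = 2*v
h(Q) = √Q (h(Q) = √(Q + 0) = √Q)
(c(22) - h(17))*279 = (2*22 - √17)*279 = (44 - √17)*279 = 12276 - 279*√17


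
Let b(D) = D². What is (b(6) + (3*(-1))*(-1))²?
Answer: 1521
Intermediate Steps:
(b(6) + (3*(-1))*(-1))² = (6² + (3*(-1))*(-1))² = (36 - 3*(-1))² = (36 + 3)² = 39² = 1521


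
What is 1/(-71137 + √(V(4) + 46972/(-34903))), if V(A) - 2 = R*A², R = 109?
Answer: -2482894711/176625620162741 - √2125371624398/176625620162741 ≈ -1.4066e-5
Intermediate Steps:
V(A) = 2 + 109*A²
1/(-71137 + √(V(4) + 46972/(-34903))) = 1/(-71137 + √((2 + 109*4²) + 46972/(-34903))) = 1/(-71137 + √((2 + 109*16) + 46972*(-1/34903))) = 1/(-71137 + √((2 + 1744) - 46972/34903)) = 1/(-71137 + √(1746 - 46972/34903)) = 1/(-71137 + √(60893666/34903)) = 1/(-71137 + √2125371624398/34903)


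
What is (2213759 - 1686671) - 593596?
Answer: -66508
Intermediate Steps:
(2213759 - 1686671) - 593596 = 527088 - 593596 = -66508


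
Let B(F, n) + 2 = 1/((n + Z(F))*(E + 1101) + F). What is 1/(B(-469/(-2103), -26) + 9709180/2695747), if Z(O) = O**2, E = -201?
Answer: 92814658522793857/148654097950940225 ≈ 0.62437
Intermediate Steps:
B(F, n) = -2 + 1/(F + 900*n + 900*F**2) (B(F, n) = -2 + 1/((n + F**2)*(-201 + 1101) + F) = -2 + 1/((n + F**2)*900 + F) = -2 + 1/((900*n + 900*F**2) + F) = -2 + 1/(F + 900*n + 900*F**2))
1/(B(-469/(-2103), -26) + 9709180/2695747) = 1/((1 - 1800*(-26) - 1800*(-469/(-2103))**2 - (-938)/(-2103))/(-469/(-2103) + 900*(-26) + 900*(-469/(-2103))**2) + 9709180/2695747) = 1/((1 + 46800 - 1800*(-469*(-1/2103))**2 - (-938)*(-1)/2103)/(-469*(-1/2103) - 23400 + 900*(-469*(-1/2103))**2) + 9709180*(1/2695747)) = 1/((1 + 46800 - 1800*(469/2103)**2 - 2*469/2103)/(469/2103 - 23400 + 900*(469/2103)**2) + 9709180/2695747) = 1/((1 + 46800 - 1800*219961/4422609 - 938/2103)/(469/2103 - 23400 + 900*(219961/4422609)) + 9709180/2695747) = 1/((1 + 46800 - 43992200/491401 - 938/2103)/(469/2103 - 23400 + 21996100/491401) + 9709180/2695747) = 1/((68861540465/1474203)/(-34430033131/1474203) + 9709180/2695747) = 1/(-1474203/34430033131*68861540465/1474203 + 9709180/2695747) = 1/(-68861540465/34430033131 + 9709180/2695747) = 1/(148654097950940225/92814658522793857) = 92814658522793857/148654097950940225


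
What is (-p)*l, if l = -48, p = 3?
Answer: 144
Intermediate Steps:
(-p)*l = -1*3*(-48) = -3*(-48) = 144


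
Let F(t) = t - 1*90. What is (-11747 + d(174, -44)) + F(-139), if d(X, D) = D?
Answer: -12020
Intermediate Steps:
F(t) = -90 + t (F(t) = t - 90 = -90 + t)
(-11747 + d(174, -44)) + F(-139) = (-11747 - 44) + (-90 - 139) = -11791 - 229 = -12020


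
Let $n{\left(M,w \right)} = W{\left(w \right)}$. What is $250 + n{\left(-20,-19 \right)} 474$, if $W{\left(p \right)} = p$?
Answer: $-8756$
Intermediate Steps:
$n{\left(M,w \right)} = w$
$250 + n{\left(-20,-19 \right)} 474 = 250 - 9006 = -8756$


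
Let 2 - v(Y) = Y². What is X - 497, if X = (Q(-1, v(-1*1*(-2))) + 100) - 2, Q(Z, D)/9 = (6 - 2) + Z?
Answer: -372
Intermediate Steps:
v(Y) = 2 - Y²
Q(Z, D) = 36 + 9*Z (Q(Z, D) = 9*((6 - 2) + Z) = 9*(4 + Z) = 36 + 9*Z)
X = 125 (X = ((36 + 9*(-1)) + 100) - 2 = ((36 - 9) + 100) - 2 = (27 + 100) - 2 = 127 - 2 = 125)
X - 497 = 125 - 497 = -372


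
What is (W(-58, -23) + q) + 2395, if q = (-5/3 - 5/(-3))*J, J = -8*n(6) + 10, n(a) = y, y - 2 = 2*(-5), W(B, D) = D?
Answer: 2372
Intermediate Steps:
y = -8 (y = 2 + 2*(-5) = 2 - 10 = -8)
n(a) = -8
J = 74 (J = -8*(-8) + 10 = 64 + 10 = 74)
q = 0 (q = (-5/3 - 5/(-3))*74 = (-5*1/3 - 5*(-1/3))*74 = (-5/3 + 5/3)*74 = 0*74 = 0)
(W(-58, -23) + q) + 2395 = (-23 + 0) + 2395 = -23 + 2395 = 2372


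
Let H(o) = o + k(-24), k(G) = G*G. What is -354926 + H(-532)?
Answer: -354882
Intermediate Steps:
k(G) = G**2
H(o) = 576 + o (H(o) = o + (-24)**2 = o + 576 = 576 + o)
-354926 + H(-532) = -354926 + (576 - 532) = -354926 + 44 = -354882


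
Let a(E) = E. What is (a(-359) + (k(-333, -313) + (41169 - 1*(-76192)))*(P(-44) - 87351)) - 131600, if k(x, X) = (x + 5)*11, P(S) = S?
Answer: -9941575394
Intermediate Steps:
k(x, X) = 55 + 11*x (k(x, X) = (5 + x)*11 = 55 + 11*x)
(a(-359) + (k(-333, -313) + (41169 - 1*(-76192)))*(P(-44) - 87351)) - 131600 = (-359 + ((55 + 11*(-333)) + (41169 - 1*(-76192)))*(-44 - 87351)) - 131600 = (-359 + ((55 - 3663) + (41169 + 76192))*(-87395)) - 131600 = (-359 + (-3608 + 117361)*(-87395)) - 131600 = (-359 + 113753*(-87395)) - 131600 = (-359 - 9941443435) - 131600 = -9941443794 - 131600 = -9941575394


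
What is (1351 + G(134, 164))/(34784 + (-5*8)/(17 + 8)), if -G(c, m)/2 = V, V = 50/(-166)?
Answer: 560915/14434696 ≈ 0.038859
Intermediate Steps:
V = -25/83 (V = 50*(-1/166) = -25/83 ≈ -0.30120)
G(c, m) = 50/83 (G(c, m) = -2*(-25/83) = 50/83)
(1351 + G(134, 164))/(34784 + (-5*8)/(17 + 8)) = (1351 + 50/83)/(34784 + (-5*8)/(17 + 8)) = 112183/(83*(34784 - 40/25)) = 112183/(83*(34784 - 40*1/25)) = 112183/(83*(34784 - 8/5)) = 112183/(83*(173912/5)) = (112183/83)*(5/173912) = 560915/14434696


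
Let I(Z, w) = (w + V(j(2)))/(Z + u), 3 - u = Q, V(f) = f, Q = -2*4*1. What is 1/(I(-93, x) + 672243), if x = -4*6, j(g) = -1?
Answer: 82/55123951 ≈ 1.4876e-6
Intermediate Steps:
Q = -8 (Q = -8*1 = -8)
u = 11 (u = 3 - 1*(-8) = 3 + 8 = 11)
x = -24
I(Z, w) = (-1 + w)/(11 + Z) (I(Z, w) = (w - 1)/(Z + 11) = (-1 + w)/(11 + Z))
1/(I(-93, x) + 672243) = 1/((-1 - 24)/(11 - 93) + 672243) = 1/(-25/(-82) + 672243) = 1/(-1/82*(-25) + 672243) = 1/(25/82 + 672243) = 1/(55123951/82) = 82/55123951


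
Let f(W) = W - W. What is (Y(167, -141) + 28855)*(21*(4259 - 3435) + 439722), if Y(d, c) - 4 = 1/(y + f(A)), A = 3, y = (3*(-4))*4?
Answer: 105514430501/8 ≈ 1.3189e+10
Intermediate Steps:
y = -48 (y = -12*4 = -48)
f(W) = 0
Y(d, c) = 191/48 (Y(d, c) = 4 + 1/(-48 + 0) = 4 + 1/(-48) = 4 - 1/48 = 191/48)
(Y(167, -141) + 28855)*(21*(4259 - 3435) + 439722) = (191/48 + 28855)*(21*(4259 - 3435) + 439722) = 1385231*(21*824 + 439722)/48 = 1385231*(17304 + 439722)/48 = (1385231/48)*457026 = 105514430501/8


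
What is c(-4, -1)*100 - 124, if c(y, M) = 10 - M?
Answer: 976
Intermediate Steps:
c(-4, -1)*100 - 124 = (10 - 1*(-1))*100 - 124 = (10 + 1)*100 - 124 = 11*100 - 124 = 1100 - 124 = 976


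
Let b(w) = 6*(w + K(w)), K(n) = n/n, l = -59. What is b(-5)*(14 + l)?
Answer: 1080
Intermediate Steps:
K(n) = 1
b(w) = 6 + 6*w (b(w) = 6*(w + 1) = 6*(1 + w) = 6 + 6*w)
b(-5)*(14 + l) = (6 + 6*(-5))*(14 - 59) = (6 - 30)*(-45) = -24*(-45) = 1080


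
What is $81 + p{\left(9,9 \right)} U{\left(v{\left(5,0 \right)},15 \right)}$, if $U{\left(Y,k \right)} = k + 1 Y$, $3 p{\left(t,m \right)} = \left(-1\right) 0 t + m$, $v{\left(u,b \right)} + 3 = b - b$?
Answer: $117$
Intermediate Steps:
$v{\left(u,b \right)} = -3$ ($v{\left(u,b \right)} = -3 + \left(b - b\right) = -3 + 0 = -3$)
$p{\left(t,m \right)} = \frac{m}{3}$ ($p{\left(t,m \right)} = \frac{\left(-1\right) 0 t + m}{3} = \frac{0 t + m}{3} = \frac{0 + m}{3} = \frac{m}{3}$)
$U{\left(Y,k \right)} = Y + k$ ($U{\left(Y,k \right)} = k + Y = Y + k$)
$81 + p{\left(9,9 \right)} U{\left(v{\left(5,0 \right)},15 \right)} = 81 + \frac{1}{3} \cdot 9 \left(-3 + 15\right) = 81 + 3 \cdot 12 = 81 + 36 = 117$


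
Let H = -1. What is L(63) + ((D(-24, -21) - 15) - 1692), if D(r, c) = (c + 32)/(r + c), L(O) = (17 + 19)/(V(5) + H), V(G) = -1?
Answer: -77636/45 ≈ -1725.2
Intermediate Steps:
L(O) = -18 (L(O) = (17 + 19)/(-1 - 1) = 36/(-2) = 36*(-½) = -18)
D(r, c) = (32 + c)/(c + r)
L(63) + ((D(-24, -21) - 15) - 1692) = -18 + (((32 - 21)/(-21 - 24) - 15) - 1692) = -18 + ((11/(-45) - 15) - 1692) = -18 + ((-1/45*11 - 15) - 1692) = -18 + ((-11/45 - 15) - 1692) = -18 + (-686/45 - 1692) = -18 - 76826/45 = -77636/45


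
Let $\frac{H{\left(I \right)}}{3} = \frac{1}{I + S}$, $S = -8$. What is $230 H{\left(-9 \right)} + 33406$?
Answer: $\frac{567212}{17} \approx 33365.0$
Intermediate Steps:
$H{\left(I \right)} = \frac{3}{-8 + I}$ ($H{\left(I \right)} = \frac{3}{I - 8} = \frac{3}{-8 + I}$)
$230 H{\left(-9 \right)} + 33406 = 230 \frac{3}{-8 - 9} + 33406 = 230 \frac{3}{-17} + 33406 = 230 \cdot 3 \left(- \frac{1}{17}\right) + 33406 = 230 \left(- \frac{3}{17}\right) + 33406 = - \frac{690}{17} + 33406 = \frac{567212}{17}$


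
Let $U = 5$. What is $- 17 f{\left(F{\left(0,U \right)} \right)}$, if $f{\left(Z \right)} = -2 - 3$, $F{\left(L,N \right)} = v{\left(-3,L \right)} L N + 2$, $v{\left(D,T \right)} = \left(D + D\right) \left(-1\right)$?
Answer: $85$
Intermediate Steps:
$v{\left(D,T \right)} = - 2 D$ ($v{\left(D,T \right)} = 2 D \left(-1\right) = - 2 D$)
$F{\left(L,N \right)} = 2 + 6 L N$ ($F{\left(L,N \right)} = \left(-2\right) \left(-3\right) L N + 2 = 6 L N + 2 = 2 + 6 L N$)
$f{\left(Z \right)} = -5$
$- 17 f{\left(F{\left(0,U \right)} \right)} = \left(-17\right) \left(-5\right) = 85$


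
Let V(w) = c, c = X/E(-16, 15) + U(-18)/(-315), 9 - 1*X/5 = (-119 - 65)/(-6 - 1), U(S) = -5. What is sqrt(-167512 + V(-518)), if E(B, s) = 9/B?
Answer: 5*I*sqrt(60249)/3 ≈ 409.09*I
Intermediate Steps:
X = -605/7 (X = 45 - 5*(-119 - 65)/(-6 - 1) = 45 - (-920)/(-7) = 45 - (-920)*(-1)/7 = 45 - 5*184/7 = 45 - 920/7 = -605/7 ≈ -86.429)
c = 461/3 (c = -605/(7*(9/(-16))) - 5/(-315) = -605/(7*(9*(-1/16))) - 5*(-1/315) = -605/(7*(-9/16)) + 1/63 = -605/7*(-16/9) + 1/63 = 9680/63 + 1/63 = 461/3 ≈ 153.67)
V(w) = 461/3
sqrt(-167512 + V(-518)) = sqrt(-167512 + 461/3) = sqrt(-502075/3) = 5*I*sqrt(60249)/3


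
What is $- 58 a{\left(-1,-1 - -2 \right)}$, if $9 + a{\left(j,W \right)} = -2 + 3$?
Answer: $464$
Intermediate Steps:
$a{\left(j,W \right)} = -8$ ($a{\left(j,W \right)} = -9 + \left(-2 + 3\right) = -9 + 1 = -8$)
$- 58 a{\left(-1,-1 - -2 \right)} = \left(-58\right) \left(-8\right) = 464$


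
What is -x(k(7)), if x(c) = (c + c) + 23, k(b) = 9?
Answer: -41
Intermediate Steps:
x(c) = 23 + 2*c (x(c) = 2*c + 23 = 23 + 2*c)
-x(k(7)) = -(23 + 2*9) = -(23 + 18) = -1*41 = -41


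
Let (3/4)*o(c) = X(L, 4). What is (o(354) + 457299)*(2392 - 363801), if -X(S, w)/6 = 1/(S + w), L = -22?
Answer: -1487449214255/9 ≈ -1.6527e+11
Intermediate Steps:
X(S, w) = -6/(S + w)
o(c) = 4/9 (o(c) = 4*(-6/(-22 + 4))/3 = 4*(-6/(-18))/3 = 4*(-6*(-1/18))/3 = (4/3)*(⅓) = 4/9)
(o(354) + 457299)*(2392 - 363801) = (4/9 + 457299)*(2392 - 363801) = (4115695/9)*(-361409) = -1487449214255/9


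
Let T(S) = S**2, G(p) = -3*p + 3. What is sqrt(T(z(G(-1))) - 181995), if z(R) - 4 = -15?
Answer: I*sqrt(181874) ≈ 426.47*I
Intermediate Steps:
G(p) = 3 - 3*p
z(R) = -11 (z(R) = 4 - 15 = -11)
sqrt(T(z(G(-1))) - 181995) = sqrt((-11)**2 - 181995) = sqrt(121 - 181995) = sqrt(-181874) = I*sqrt(181874)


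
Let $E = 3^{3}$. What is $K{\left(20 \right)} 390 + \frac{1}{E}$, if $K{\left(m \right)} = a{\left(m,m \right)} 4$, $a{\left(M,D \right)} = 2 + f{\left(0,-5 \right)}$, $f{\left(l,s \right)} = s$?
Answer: $- \frac{126359}{27} \approx -4680.0$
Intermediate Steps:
$E = 27$
$a{\left(M,D \right)} = -3$ ($a{\left(M,D \right)} = 2 - 5 = -3$)
$K{\left(m \right)} = -12$ ($K{\left(m \right)} = \left(-3\right) 4 = -12$)
$K{\left(20 \right)} 390 + \frac{1}{E} = \left(-12\right) 390 + \frac{1}{27} = -4680 + \frac{1}{27} = - \frac{126359}{27}$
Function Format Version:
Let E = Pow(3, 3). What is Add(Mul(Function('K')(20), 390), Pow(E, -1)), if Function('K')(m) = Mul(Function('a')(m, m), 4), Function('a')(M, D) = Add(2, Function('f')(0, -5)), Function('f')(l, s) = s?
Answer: Rational(-126359, 27) ≈ -4680.0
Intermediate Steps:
E = 27
Function('a')(M, D) = -3 (Function('a')(M, D) = Add(2, -5) = -3)
Function('K')(m) = -12 (Function('K')(m) = Mul(-3, 4) = -12)
Add(Mul(Function('K')(20), 390), Pow(E, -1)) = Add(Mul(-12, 390), Pow(27, -1)) = Add(-4680, Rational(1, 27)) = Rational(-126359, 27)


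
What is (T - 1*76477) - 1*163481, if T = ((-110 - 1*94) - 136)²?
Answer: -124358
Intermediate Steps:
T = 115600 (T = ((-110 - 94) - 136)² = (-204 - 136)² = (-340)² = 115600)
(T - 1*76477) - 1*163481 = (115600 - 1*76477) - 1*163481 = (115600 - 76477) - 163481 = 39123 - 163481 = -124358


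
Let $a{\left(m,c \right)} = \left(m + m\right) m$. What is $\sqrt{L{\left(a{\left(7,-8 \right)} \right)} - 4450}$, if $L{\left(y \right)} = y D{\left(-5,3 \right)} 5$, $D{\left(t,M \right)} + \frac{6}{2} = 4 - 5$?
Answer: $i \sqrt{6410} \approx 80.063 i$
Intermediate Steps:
$D{\left(t,M \right)} = -4$ ($D{\left(t,M \right)} = -3 + \left(4 - 5\right) = -3 - 1 = -4$)
$a{\left(m,c \right)} = 2 m^{2}$ ($a{\left(m,c \right)} = 2 m m = 2 m^{2}$)
$L{\left(y \right)} = - 20 y$ ($L{\left(y \right)} = y \left(-4\right) 5 = - 4 y 5 = - 20 y$)
$\sqrt{L{\left(a{\left(7,-8 \right)} \right)} - 4450} = \sqrt{- 20 \cdot 2 \cdot 7^{2} - 4450} = \sqrt{- 20 \cdot 2 \cdot 49 - 4450} = \sqrt{\left(-20\right) 98 - 4450} = \sqrt{-1960 - 4450} = \sqrt{-6410} = i \sqrt{6410}$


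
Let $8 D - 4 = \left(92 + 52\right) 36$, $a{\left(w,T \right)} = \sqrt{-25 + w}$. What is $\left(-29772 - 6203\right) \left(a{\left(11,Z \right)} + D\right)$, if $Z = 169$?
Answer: $- \frac{46659575}{2} - 35975 i \sqrt{14} \approx -2.333 \cdot 10^{7} - 1.3461 \cdot 10^{5} i$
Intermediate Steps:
$D = \frac{1297}{2}$ ($D = \frac{1}{2} + \frac{\left(92 + 52\right) 36}{8} = \frac{1}{2} + \frac{144 \cdot 36}{8} = \frac{1}{2} + \frac{1}{8} \cdot 5184 = \frac{1}{2} + 648 = \frac{1297}{2} \approx 648.5$)
$\left(-29772 - 6203\right) \left(a{\left(11,Z \right)} + D\right) = \left(-29772 - 6203\right) \left(\sqrt{-25 + 11} + \frac{1297}{2}\right) = - 35975 \left(\sqrt{-14} + \frac{1297}{2}\right) = - 35975 \left(i \sqrt{14} + \frac{1297}{2}\right) = - 35975 \left(\frac{1297}{2} + i \sqrt{14}\right) = - \frac{46659575}{2} - 35975 i \sqrt{14}$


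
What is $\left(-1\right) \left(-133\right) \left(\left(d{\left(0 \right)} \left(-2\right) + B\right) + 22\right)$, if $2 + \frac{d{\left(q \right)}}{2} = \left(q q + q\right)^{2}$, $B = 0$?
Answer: $3990$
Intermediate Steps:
$d{\left(q \right)} = -4 + 2 \left(q + q^{2}\right)^{2}$ ($d{\left(q \right)} = -4 + 2 \left(q q + q\right)^{2} = -4 + 2 \left(q^{2} + q\right)^{2} = -4 + 2 \left(q + q^{2}\right)^{2}$)
$\left(-1\right) \left(-133\right) \left(\left(d{\left(0 \right)} \left(-2\right) + B\right) + 22\right) = \left(-1\right) \left(-133\right) \left(\left(\left(-4 + 2 \cdot 0^{2} \left(1 + 0\right)^{2}\right) \left(-2\right) + 0\right) + 22\right) = 133 \left(\left(\left(-4 + 2 \cdot 0 \cdot 1^{2}\right) \left(-2\right) + 0\right) + 22\right) = 133 \left(\left(\left(-4 + 2 \cdot 0 \cdot 1\right) \left(-2\right) + 0\right) + 22\right) = 133 \left(\left(\left(-4 + 0\right) \left(-2\right) + 0\right) + 22\right) = 133 \left(\left(\left(-4\right) \left(-2\right) + 0\right) + 22\right) = 133 \left(\left(8 + 0\right) + 22\right) = 133 \left(8 + 22\right) = 133 \cdot 30 = 3990$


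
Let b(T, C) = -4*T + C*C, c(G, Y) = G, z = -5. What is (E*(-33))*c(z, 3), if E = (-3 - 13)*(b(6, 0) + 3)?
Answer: 55440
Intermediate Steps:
b(T, C) = C² - 4*T (b(T, C) = -4*T + C² = C² - 4*T)
E = 336 (E = (-3 - 13)*((0² - 4*6) + 3) = -16*((0 - 24) + 3) = -16*(-24 + 3) = -16*(-21) = 336)
(E*(-33))*c(z, 3) = (336*(-33))*(-5) = -11088*(-5) = 55440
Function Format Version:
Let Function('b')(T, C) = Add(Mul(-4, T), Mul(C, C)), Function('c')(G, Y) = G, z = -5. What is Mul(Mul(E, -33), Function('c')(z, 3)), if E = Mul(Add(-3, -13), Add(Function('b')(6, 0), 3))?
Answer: 55440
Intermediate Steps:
Function('b')(T, C) = Add(Pow(C, 2), Mul(-4, T)) (Function('b')(T, C) = Add(Mul(-4, T), Pow(C, 2)) = Add(Pow(C, 2), Mul(-4, T)))
E = 336 (E = Mul(Add(-3, -13), Add(Add(Pow(0, 2), Mul(-4, 6)), 3)) = Mul(-16, Add(Add(0, -24), 3)) = Mul(-16, Add(-24, 3)) = Mul(-16, -21) = 336)
Mul(Mul(E, -33), Function('c')(z, 3)) = Mul(Mul(336, -33), -5) = Mul(-11088, -5) = 55440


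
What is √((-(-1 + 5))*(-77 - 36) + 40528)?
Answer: 2*√10245 ≈ 202.44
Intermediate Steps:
√((-(-1 + 5))*(-77 - 36) + 40528) = √(-1*4*(-113) + 40528) = √(-4*(-113) + 40528) = √(452 + 40528) = √40980 = 2*√10245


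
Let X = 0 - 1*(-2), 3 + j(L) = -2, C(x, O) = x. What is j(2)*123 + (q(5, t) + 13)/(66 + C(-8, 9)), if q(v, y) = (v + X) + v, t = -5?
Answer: -35645/58 ≈ -614.57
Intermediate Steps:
j(L) = -5 (j(L) = -3 - 2 = -5)
X = 2 (X = 0 + 2 = 2)
q(v, y) = 2 + 2*v (q(v, y) = (v + 2) + v = (2 + v) + v = 2 + 2*v)
j(2)*123 + (q(5, t) + 13)/(66 + C(-8, 9)) = -5*123 + ((2 + 2*5) + 13)/(66 - 8) = -615 + ((2 + 10) + 13)/58 = -615 + (12 + 13)*(1/58) = -615 + 25*(1/58) = -615 + 25/58 = -35645/58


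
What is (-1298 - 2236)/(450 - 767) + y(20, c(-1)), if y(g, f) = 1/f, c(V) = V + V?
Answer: 6751/634 ≈ 10.648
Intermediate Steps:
c(V) = 2*V
(-1298 - 2236)/(450 - 767) + y(20, c(-1)) = (-1298 - 2236)/(450 - 767) + 1/(2*(-1)) = -3534/(-317) + 1/(-2) = -3534*(-1/317) - 1/2 = 3534/317 - 1/2 = 6751/634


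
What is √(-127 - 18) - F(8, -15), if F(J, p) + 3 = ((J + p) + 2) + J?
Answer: I*√145 ≈ 12.042*I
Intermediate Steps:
F(J, p) = -1 + p + 2*J (F(J, p) = -3 + (((J + p) + 2) + J) = -3 + ((2 + J + p) + J) = -3 + (2 + p + 2*J) = -1 + p + 2*J)
√(-127 - 18) - F(8, -15) = √(-127 - 18) - (-1 - 15 + 2*8) = √(-145) - (-1 - 15 + 16) = I*√145 - 1*0 = I*√145 + 0 = I*√145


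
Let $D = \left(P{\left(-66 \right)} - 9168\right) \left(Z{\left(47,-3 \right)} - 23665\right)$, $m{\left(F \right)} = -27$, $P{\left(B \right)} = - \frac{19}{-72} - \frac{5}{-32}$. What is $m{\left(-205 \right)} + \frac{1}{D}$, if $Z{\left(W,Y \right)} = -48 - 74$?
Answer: $- \frac{188411807911}{6978215109} \approx -27.0$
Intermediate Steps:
$P{\left(B \right)} = \frac{121}{288}$ ($P{\left(B \right)} = \left(-19\right) \left(- \frac{1}{72}\right) - - \frac{5}{32} = \frac{19}{72} + \frac{5}{32} = \frac{121}{288}$)
$Z{\left(W,Y \right)} = -122$
$D = \frac{6978215109}{32}$ ($D = \left(\frac{121}{288} - 9168\right) \left(-122 - 23665\right) = \left(- \frac{2640263}{288}\right) \left(-23787\right) = \frac{6978215109}{32} \approx 2.1807 \cdot 10^{8}$)
$m{\left(-205 \right)} + \frac{1}{D} = -27 + \frac{1}{\frac{6978215109}{32}} = -27 + \frac{32}{6978215109} = - \frac{188411807911}{6978215109}$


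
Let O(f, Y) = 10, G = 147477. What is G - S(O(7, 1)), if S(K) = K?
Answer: 147467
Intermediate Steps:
G - S(O(7, 1)) = 147477 - 1*10 = 147477 - 10 = 147467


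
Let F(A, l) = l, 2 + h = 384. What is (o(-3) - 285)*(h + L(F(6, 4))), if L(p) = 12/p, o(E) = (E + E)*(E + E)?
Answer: -95865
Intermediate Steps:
o(E) = 4*E² (o(E) = (2*E)*(2*E) = 4*E²)
h = 382 (h = -2 + 384 = 382)
(o(-3) - 285)*(h + L(F(6, 4))) = (4*(-3)² - 285)*(382 + 12/4) = (4*9 - 285)*(382 + 12*(¼)) = (36 - 285)*(382 + 3) = -249*385 = -95865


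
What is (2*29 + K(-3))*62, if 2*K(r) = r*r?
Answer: 3875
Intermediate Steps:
K(r) = r²/2 (K(r) = (r*r)/2 = r²/2)
(2*29 + K(-3))*62 = (2*29 + (½)*(-3)²)*62 = (58 + (½)*9)*62 = (58 + 9/2)*62 = (125/2)*62 = 3875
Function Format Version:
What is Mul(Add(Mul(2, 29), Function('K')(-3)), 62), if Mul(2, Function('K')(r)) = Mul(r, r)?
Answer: 3875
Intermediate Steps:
Function('K')(r) = Mul(Rational(1, 2), Pow(r, 2)) (Function('K')(r) = Mul(Rational(1, 2), Mul(r, r)) = Mul(Rational(1, 2), Pow(r, 2)))
Mul(Add(Mul(2, 29), Function('K')(-3)), 62) = Mul(Add(Mul(2, 29), Mul(Rational(1, 2), Pow(-3, 2))), 62) = Mul(Add(58, Mul(Rational(1, 2), 9)), 62) = Mul(Add(58, Rational(9, 2)), 62) = Mul(Rational(125, 2), 62) = 3875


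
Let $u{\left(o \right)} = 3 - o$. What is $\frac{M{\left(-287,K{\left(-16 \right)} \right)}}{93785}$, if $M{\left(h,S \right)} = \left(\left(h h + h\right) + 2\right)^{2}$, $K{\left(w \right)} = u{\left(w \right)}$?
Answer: $\frac{6737783056}{93785} \approx 71843.0$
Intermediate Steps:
$K{\left(w \right)} = 3 - w$
$M{\left(h,S \right)} = \left(2 + h + h^{2}\right)^{2}$ ($M{\left(h,S \right)} = \left(\left(h^{2} + h\right) + 2\right)^{2} = \left(\left(h + h^{2}\right) + 2\right)^{2} = \left(2 + h + h^{2}\right)^{2}$)
$\frac{M{\left(-287,K{\left(-16 \right)} \right)}}{93785} = \frac{\left(2 - 287 + \left(-287\right)^{2}\right)^{2}}{93785} = \left(2 - 287 + 82369\right)^{2} \cdot \frac{1}{93785} = 82084^{2} \cdot \frac{1}{93785} = 6737783056 \cdot \frac{1}{93785} = \frac{6737783056}{93785}$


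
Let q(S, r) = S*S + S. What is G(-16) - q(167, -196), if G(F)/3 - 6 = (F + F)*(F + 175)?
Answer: -43302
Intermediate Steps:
q(S, r) = S + S² (q(S, r) = S² + S = S + S²)
G(F) = 18 + 6*F*(175 + F) (G(F) = 18 + 3*((F + F)*(F + 175)) = 18 + 3*((2*F)*(175 + F)) = 18 + 3*(2*F*(175 + F)) = 18 + 6*F*(175 + F))
G(-16) - q(167, -196) = (18 + 6*(-16)² + 1050*(-16)) - 167*(1 + 167) = (18 + 6*256 - 16800) - 167*168 = (18 + 1536 - 16800) - 1*28056 = -15246 - 28056 = -43302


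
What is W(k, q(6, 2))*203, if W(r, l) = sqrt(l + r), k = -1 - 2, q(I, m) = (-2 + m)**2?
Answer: 203*I*sqrt(3) ≈ 351.61*I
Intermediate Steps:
k = -3
W(k, q(6, 2))*203 = sqrt((-2 + 2)**2 - 3)*203 = sqrt(0**2 - 3)*203 = sqrt(0 - 3)*203 = sqrt(-3)*203 = (I*sqrt(3))*203 = 203*I*sqrt(3)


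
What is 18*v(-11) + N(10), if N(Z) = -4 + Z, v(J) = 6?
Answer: 114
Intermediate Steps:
18*v(-11) + N(10) = 18*6 + (-4 + 10) = 108 + 6 = 114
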